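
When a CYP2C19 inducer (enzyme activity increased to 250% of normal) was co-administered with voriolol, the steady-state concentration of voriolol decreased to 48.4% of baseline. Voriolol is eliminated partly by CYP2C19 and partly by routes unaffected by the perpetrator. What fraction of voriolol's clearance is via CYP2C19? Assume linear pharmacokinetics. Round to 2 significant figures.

0.71

Call the CYP2C19 fraction fm. After the interaction, CL_new/CL_old = fm × 2.5 + (1 − fm).
Steady-state concentration ratio = 1 / (new CL fraction), so new CL fraction = 1 / 0.484 = 2.066.
fm × 2.5 + 1 − fm = 2.066  ⇒  fm × (2.5 − 1) = 1.066  ⇒  fm = 0.71.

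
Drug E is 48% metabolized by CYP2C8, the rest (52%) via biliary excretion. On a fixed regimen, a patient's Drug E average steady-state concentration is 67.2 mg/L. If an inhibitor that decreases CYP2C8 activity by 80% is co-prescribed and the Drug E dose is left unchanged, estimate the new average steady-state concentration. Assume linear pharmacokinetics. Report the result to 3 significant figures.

The CYP2C8 pathway (48% of clearance) drops to 0.2× activity: 0.48 × 0.2 = 0.096.
Non-CYP routes (52%) are unchanged.
CL_new/CL_old = 0.096 + 0.52 = 0.616.
New average steady-state concentration = baseline ÷ relative clearance = 67.2 / 0.616 = 109 mg/L.

109 mg/L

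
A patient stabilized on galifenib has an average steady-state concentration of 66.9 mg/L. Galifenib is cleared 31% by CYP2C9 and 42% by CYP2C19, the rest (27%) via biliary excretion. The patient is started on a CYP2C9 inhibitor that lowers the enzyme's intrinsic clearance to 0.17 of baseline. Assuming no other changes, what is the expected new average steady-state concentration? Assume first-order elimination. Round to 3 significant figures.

90.1 mg/L

CYP2C9: 0.31 × 0.17 = 0.0527
CYP2C19: 0.42 (unchanged)
Other: 0.27 (unchanged)
Relative clearance = 0.0527 + 0.42 + 0.27 = 0.7427.
Average steady-state concentration ∝ 1/CL, so new value = 66.9 / 0.7427 = 90.1 mg/L.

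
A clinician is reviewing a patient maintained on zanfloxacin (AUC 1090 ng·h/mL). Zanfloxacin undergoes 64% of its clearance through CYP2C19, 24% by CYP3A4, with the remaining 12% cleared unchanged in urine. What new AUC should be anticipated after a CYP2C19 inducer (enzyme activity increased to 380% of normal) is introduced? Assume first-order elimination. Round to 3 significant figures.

CYP2C19: 0.64 × 3.8 = 2.432
CYP3A4: 0.24 (unchanged)
Other: 0.12 (unchanged)
Relative clearance = 2.432 + 0.24 + 0.12 = 2.792.
New AUC = baseline ÷ relative clearance = 1090 / 2.792 = 390 ng·h/mL.

390 ng·h/mL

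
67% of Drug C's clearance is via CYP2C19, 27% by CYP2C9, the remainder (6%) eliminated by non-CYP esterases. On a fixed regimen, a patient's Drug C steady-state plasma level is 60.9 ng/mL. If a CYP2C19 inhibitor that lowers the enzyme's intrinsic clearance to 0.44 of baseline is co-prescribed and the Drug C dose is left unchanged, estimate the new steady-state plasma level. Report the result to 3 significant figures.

The CYP2C19 pathway (67% of clearance) is reduced to 0.44× activity: 0.67 × 0.44 = 0.2948.
CYP2C9 (27%) and the residual 6% are unaffected.
New clearance relative to baseline: 0.2948 + 0.27 + 0.06 = 0.6248.
With dosing unchanged, steady-state plasma level scales as 1/CL: 60.9 / 0.6248 = 97.5 ng/mL.

97.5 ng/mL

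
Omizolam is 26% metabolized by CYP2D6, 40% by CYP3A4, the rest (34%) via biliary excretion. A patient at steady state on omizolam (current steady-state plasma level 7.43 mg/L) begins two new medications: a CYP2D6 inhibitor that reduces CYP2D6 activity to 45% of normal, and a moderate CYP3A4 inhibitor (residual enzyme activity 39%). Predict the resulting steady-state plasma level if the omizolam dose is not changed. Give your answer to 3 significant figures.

CYP2D6: 0.26 × 0.45 = 0.117
CYP3A4: 0.4 × 0.39 = 0.156
Other: 0.34 (unchanged)
New clearance relative to baseline: 0.117 + 0.156 + 0.34 = 0.613.
New steady-state plasma level = 7.43 / 0.613 = 12.1 mg/L (concentration scales inversely with clearance).

12.1 mg/L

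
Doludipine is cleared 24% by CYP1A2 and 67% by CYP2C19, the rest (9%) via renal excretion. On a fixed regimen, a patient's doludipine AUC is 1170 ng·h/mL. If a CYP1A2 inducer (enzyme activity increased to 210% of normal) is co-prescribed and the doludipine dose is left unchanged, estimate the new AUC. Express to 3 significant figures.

926 ng·h/mL

CYP1A2: 0.24 × 2.1 = 0.504
CYP2C19: 0.67 (unchanged)
Other: 0.09 (unchanged)
CL_new/CL_old = 0.504 + 0.67 + 0.09 = 1.264.
New AUC = baseline ÷ relative clearance = 1170 / 1.264 = 926 ng·h/mL.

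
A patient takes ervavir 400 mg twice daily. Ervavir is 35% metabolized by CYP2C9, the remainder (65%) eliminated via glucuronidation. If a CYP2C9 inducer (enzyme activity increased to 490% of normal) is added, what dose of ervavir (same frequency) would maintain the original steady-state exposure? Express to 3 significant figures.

946 mg

The CYP2C9 pathway (35% of clearance) increases to 4.9× activity: 0.35 × 4.9 = 1.715.
The remaining 65% of clearance is unaffected.
CL_new/CL_old = 1.715 + 0.65 = 2.365.
Exposure is unchanged when dose changes in proportion to clearance. New dose = 400 mg × 2.365 = 946 mg.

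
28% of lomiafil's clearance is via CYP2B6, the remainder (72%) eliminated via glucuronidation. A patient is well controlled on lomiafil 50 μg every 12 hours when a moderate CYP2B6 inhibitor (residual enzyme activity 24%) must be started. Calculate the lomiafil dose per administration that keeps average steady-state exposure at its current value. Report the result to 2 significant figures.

39 μg

The CYP2B6 pathway (28% of clearance) is reduced to 0.24× activity: 0.28 × 0.24 = 0.0672.
Non-CYP routes (72%) are unchanged.
Relative clearance = 0.0672 + 0.72 = 0.7872.
Css,avg = (dose rate)/CL, so holding Css fixed requires dose ∝ CL: 50 × 0.7872 = 39 μg.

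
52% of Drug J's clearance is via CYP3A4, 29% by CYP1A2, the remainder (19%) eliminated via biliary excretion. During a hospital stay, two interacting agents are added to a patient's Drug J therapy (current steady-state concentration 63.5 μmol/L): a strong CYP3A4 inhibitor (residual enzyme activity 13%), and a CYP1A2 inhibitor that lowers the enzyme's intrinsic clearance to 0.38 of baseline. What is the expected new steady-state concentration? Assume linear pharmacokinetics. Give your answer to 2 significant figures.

The CYP3A4 pathway (52% of clearance) drops to 0.13× activity: 0.52 × 0.13 = 0.0676.
The CYP1A2 pathway (29% of clearance) drops to 0.38× activity: 0.29 × 0.38 = 0.1102.
The remaining 19% of clearance is unaffected.
Relative clearance = 0.0676 + 0.1102 + 0.19 = 0.3678.
Steady-state concentration ∝ 1/CL: new value = 63.5 / 0.3678 = 1.7 × 10² μmol/L.

1.7 × 10² μmol/L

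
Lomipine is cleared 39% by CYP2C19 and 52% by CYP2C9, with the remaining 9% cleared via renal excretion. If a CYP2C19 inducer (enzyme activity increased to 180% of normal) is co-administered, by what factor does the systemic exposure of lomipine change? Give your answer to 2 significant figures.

0.76

CYP2C19: 0.39 × 1.8 = 0.702
CYP2C9: 0.52 (unchanged)
Other: 0.09 (unchanged)
Relative clearance = 0.702 + 0.52 + 0.09 = 1.312.
Systemic exposure is inversely proportional to clearance, so the fold-change is 1 / 1.312 = 0.76.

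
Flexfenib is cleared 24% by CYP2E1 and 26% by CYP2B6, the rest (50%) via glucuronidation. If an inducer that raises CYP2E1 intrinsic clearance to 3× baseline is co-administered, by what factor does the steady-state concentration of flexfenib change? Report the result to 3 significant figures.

0.676

The CYP2E1 pathway (24% of clearance) rises to 3× activity: 0.24 × 3 = 0.72.
CYP2B6 (26%) and the residual 50% are unaffected.
Relative clearance = 0.72 + 0.26 + 0.5 = 1.48.
Steady-state concentration ratio = CL_old/CL_new = 1 / 1.48 = 0.676.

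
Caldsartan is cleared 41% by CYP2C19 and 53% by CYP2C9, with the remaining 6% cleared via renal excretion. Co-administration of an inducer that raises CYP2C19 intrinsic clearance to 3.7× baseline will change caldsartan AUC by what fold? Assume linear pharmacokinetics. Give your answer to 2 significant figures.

0.47

The CYP2C19 pathway (41% of clearance) increases to 3.7× activity: 0.41 × 3.7 = 1.517.
CYP2C9 (53%) and the residual 6% are unaffected.
New clearance relative to baseline: 1.517 + 0.53 + 0.06 = 2.107.
AUC is inversely proportional to clearance, so the fold-change is 1 / 2.107 = 0.47.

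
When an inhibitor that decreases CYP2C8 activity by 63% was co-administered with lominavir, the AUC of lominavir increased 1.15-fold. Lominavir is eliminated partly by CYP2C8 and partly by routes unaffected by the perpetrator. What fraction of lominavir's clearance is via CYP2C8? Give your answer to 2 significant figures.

CL'/CL = 1 / 1.15 = 0.8696
0.37·fm + (1 − fm) = 0.8696
fm = (0.8696 − 1) / (0.37 − 1) = 0.21

0.21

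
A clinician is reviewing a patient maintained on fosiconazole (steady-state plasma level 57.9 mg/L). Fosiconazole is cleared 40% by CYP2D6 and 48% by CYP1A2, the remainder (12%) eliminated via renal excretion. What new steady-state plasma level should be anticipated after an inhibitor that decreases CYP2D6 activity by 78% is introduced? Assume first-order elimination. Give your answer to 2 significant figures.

84 mg/L

The CYP2D6 pathway (40% of clearance) is reduced to 0.22× activity: 0.4 × 0.22 = 0.088.
CYP1A2 (48%) and the residual 12% are unaffected.
Relative clearance = 0.088 + 0.48 + 0.12 = 0.688.
New steady-state plasma level = baseline ÷ relative clearance = 57.9 / 0.688 = 84 mg/L.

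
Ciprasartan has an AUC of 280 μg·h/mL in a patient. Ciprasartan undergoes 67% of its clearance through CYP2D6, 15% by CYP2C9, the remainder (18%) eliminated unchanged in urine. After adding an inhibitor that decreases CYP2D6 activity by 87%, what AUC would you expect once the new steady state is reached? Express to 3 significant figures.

671 μg·h/mL

The CYP2D6 pathway (67% of clearance) is reduced to 0.13× activity: 0.67 × 0.13 = 0.0871.
CYP2C9 (15%) and the residual 18% are unaffected.
Relative clearance = 0.0871 + 0.15 + 0.18 = 0.4171.
New AUC = baseline ÷ relative clearance = 280 / 0.4171 = 671 μg·h/mL.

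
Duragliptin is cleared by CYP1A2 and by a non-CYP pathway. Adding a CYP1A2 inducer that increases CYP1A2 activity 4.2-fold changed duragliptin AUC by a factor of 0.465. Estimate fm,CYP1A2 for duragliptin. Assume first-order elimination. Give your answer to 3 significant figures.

0.360

CL'/CL = 1 / 0.465 = 2.151
4.2·fm + (1 − fm) = 2.151
fm = (2.151 − 1) / (4.2 − 1) = 0.360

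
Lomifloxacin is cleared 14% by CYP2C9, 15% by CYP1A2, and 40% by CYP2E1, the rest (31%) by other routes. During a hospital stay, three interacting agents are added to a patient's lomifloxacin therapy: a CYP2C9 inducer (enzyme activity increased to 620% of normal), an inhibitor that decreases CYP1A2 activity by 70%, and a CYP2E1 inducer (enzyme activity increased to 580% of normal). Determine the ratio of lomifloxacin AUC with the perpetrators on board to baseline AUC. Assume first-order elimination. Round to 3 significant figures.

The CYP2C9 pathway (14% of clearance) is boosted to 6.2× activity: 0.14 × 6.2 = 0.868.
The CYP1A2 pathway (15% of clearance) drops to 0.3× activity: 0.15 × 0.3 = 0.045.
The CYP2E1 pathway (40% of clearance) increases to 5.8× activity: 0.4 × 5.8 = 2.32.
The remaining 31% of clearance is unaffected.
Relative clearance = 0.868 + 0.045 + 2.32 + 0.31 = 3.543.
AUC ∝ 1/CL: fold-change = 1 / 3.543 = 0.282.

0.282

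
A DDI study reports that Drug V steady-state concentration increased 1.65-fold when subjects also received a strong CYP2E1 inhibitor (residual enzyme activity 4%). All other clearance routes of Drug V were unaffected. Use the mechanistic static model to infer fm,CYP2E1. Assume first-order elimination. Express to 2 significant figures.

Let x = fm,CYP2E1. Because steady-state concentration ∝ 1/CL, relative clearance fell to 1/1.65 = 0.6061.
Setting x·0.04 + (1 − x) = 0.6061 and solving: x = (0.6061 − 1)/(0.04 − 1) = 0.41.

0.41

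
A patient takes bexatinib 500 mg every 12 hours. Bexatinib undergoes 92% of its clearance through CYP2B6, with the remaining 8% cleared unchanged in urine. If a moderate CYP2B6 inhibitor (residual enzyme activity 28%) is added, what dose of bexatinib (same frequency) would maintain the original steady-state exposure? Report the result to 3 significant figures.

169 mg

The CYP2B6 pathway (92% of clearance) falls to 0.28× activity: 0.92 × 0.28 = 0.2576.
Non-CYP routes (8%) are unchanged.
Relative clearance = 0.2576 + 0.08 = 0.3376.
To maintain the same steady-state level, dose must scale with clearance: new dose = 500 × 0.3376 = 169 mg.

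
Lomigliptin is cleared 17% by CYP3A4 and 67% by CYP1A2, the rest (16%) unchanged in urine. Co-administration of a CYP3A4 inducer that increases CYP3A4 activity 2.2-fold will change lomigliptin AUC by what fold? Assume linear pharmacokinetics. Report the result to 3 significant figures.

0.831

The CYP3A4 pathway (17% of clearance) rises to 2.2× activity: 0.17 × 2.2 = 0.374.
CYP1A2 (67%) and the residual 16% are unaffected.
Relative clearance = 0.374 + 0.67 + 0.16 = 1.204.
AUC is inversely proportional to clearance, so the fold-change is 1 / 1.204 = 0.831.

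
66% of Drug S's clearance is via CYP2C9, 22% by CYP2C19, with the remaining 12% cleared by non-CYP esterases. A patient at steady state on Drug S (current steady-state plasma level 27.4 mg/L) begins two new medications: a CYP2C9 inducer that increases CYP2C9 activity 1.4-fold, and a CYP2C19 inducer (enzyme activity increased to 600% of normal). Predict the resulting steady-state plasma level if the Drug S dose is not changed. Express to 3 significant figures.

The CYP2C9 pathway (66% of clearance) increases to 1.4× activity: 0.66 × 1.4 = 0.924.
The CYP2C19 pathway (22% of clearance) increases to 6× activity: 0.22 × 6 = 1.32.
Non-CYP routes (12%) are unchanged.
CL_new/CL_old = 0.924 + 1.32 + 0.12 = 2.364.
Steady-state plasma level ∝ 1/CL: new value = 27.4 / 2.364 = 11.6 mg/L.

11.6 mg/L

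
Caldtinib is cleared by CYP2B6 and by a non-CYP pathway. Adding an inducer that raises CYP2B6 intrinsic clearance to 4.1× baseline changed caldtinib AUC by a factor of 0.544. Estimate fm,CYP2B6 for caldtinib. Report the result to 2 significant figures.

Let fm be the CYP2B6 fraction. New clearance relative to baseline = fm × 4.1 + (1 − fm).
AUC ratio = 1 / (new CL fraction), so new CL fraction = 1 / 0.544 = 1.838.
fm × 4.1 + 1 − fm = 1.838  ⇒  fm × (4.1 − 1) = 0.8382  ⇒  fm = 0.27.

0.27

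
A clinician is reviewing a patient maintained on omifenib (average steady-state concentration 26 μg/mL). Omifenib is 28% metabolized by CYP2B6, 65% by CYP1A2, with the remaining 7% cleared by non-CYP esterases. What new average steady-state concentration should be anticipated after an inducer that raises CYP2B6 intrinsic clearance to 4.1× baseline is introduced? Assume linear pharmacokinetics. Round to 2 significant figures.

The CYP2B6 pathway (28% of clearance) rises to 4.1× activity: 0.28 × 4.1 = 1.148.
CYP1A2 (65%) and the residual 7% are unaffected.
New clearance relative to baseline: 1.148 + 0.65 + 0.07 = 1.868.
New average steady-state concentration = baseline ÷ relative clearance = 26 / 1.868 = 14 μg/mL.

14 μg/mL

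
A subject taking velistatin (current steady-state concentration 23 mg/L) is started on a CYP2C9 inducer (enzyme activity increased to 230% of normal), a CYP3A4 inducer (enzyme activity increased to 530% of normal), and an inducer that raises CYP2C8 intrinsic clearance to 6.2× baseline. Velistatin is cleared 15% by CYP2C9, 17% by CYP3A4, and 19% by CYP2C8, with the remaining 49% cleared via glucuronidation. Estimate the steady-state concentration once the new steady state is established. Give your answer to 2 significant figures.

The CYP2C9 pathway (15% of clearance) increases to 2.3× activity: 0.15 × 2.3 = 0.345.
The CYP3A4 pathway (17% of clearance) is boosted to 5.3× activity: 0.17 × 5.3 = 0.901.
The CYP2C8 pathway (19% of clearance) increases to 6.2× activity: 0.19 × 6.2 = 1.178.
The remaining 49% of clearance is unaffected.
New clearance relative to baseline: 0.345 + 0.901 + 1.178 + 0.49 = 2.914.
New steady-state concentration = 23 / 2.914 = 7.9 mg/L (concentration scales inversely with clearance).

7.9 mg/L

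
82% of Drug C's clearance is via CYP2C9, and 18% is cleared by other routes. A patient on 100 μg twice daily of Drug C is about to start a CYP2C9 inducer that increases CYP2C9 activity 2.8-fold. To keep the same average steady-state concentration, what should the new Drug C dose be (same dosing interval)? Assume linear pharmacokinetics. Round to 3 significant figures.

CYP2C9: 0.82 × 2.8 = 2.296
Other: 0.18 (unchanged)
Relative clearance = 2.296 + 0.18 = 2.476.
Exposure is unchanged when dose changes in proportion to clearance. New dose = 100 μg × 2.476 = 248 μg.

248 μg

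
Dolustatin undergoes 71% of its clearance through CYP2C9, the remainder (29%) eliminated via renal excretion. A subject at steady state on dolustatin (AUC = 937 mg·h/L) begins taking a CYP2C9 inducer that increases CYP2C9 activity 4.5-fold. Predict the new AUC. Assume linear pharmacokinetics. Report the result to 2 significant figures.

CYP2C9: 0.71 × 4.5 = 3.195
Other: 0.29 (unchanged)
Relative clearance = 3.195 + 0.29 = 3.485.
New AUC = baseline ÷ relative clearance = 937 / 3.485 = 2.7 × 10² mg·h/L.

2.7 × 10² mg·h/L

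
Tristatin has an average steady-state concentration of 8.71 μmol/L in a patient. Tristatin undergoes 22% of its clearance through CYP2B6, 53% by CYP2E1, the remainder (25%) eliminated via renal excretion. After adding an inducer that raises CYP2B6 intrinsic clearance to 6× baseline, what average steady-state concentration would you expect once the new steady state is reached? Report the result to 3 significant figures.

The CYP2B6 pathway (22% of clearance) rises to 6× activity: 0.22 × 6 = 1.32.
CYP2E1 (53%) and the residual 25% are unaffected.
Relative clearance = 1.32 + 0.53 + 0.25 = 2.1.
New average steady-state concentration = baseline ÷ relative clearance = 8.71 / 2.1 = 4.15 μmol/L.

4.15 μmol/L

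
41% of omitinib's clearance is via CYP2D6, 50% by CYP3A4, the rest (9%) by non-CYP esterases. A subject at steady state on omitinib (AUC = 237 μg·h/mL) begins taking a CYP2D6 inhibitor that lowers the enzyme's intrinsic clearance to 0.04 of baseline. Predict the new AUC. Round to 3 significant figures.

391 μg·h/mL

The CYP2D6 pathway (41% of clearance) drops to 0.04× activity: 0.41 × 0.04 = 0.0164.
CYP3A4 (50%) and the residual 9% are unaffected.
New clearance relative to baseline: 0.0164 + 0.5 + 0.09 = 0.6064.
With dosing unchanged, AUC scales as 1/CL: 237 / 0.6064 = 391 μg·h/mL.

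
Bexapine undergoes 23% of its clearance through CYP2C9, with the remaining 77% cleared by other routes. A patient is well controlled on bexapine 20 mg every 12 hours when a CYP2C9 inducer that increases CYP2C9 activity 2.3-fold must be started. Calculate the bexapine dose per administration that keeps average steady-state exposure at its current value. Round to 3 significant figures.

The CYP2C9 pathway (23% of clearance) increases to 2.3× activity: 0.23 × 2.3 = 0.529.
The remaining 77% of clearance is unaffected.
New clearance relative to baseline: 0.529 + 0.77 = 1.299.
Css,avg = (dose rate)/CL, so holding Css fixed requires dose ∝ CL: 20 × 1.299 = 26.0 mg.

26.0 mg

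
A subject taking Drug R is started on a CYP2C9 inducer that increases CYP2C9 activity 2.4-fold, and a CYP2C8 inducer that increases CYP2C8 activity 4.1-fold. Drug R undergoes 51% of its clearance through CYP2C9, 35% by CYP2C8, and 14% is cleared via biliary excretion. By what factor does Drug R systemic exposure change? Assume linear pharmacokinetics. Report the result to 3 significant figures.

0.357

The CYP2C9 pathway (51% of clearance) rises to 2.4× activity: 0.51 × 2.4 = 1.224.
The CYP2C8 pathway (35% of clearance) is boosted to 4.1× activity: 0.35 × 4.1 = 1.435.
Non-CYP routes (14%) are unchanged.
New clearance relative to baseline: 1.224 + 1.435 + 0.14 = 2.799.
Because systemic exposure varies inversely with clearance, the combined effect is 1 / 2.799 = 0.357.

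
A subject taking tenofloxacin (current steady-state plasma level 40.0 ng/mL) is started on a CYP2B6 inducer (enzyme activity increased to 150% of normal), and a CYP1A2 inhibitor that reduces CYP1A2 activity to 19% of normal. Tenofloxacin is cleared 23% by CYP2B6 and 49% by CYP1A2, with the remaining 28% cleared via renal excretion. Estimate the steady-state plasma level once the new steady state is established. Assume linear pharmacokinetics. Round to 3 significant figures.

CYP2B6: 0.23 × 1.5 = 0.345
CYP1A2: 0.49 × 0.19 = 0.0931
Other: 0.28 (unchanged)
New clearance relative to baseline: 0.345 + 0.0931 + 0.28 = 0.7181.
New steady-state plasma level = 40.0 / 0.7181 = 55.7 ng/mL (concentration scales inversely with clearance).

55.7 ng/mL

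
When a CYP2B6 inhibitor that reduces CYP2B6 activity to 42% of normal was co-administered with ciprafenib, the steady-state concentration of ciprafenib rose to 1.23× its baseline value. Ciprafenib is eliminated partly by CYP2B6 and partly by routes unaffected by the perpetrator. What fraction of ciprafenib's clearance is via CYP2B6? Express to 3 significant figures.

Call the CYP2B6 fraction fm. After the interaction, CL_new/CL_old = fm × 0.42 + (1 − fm).
Steady-state concentration ratio = 1 / (new CL fraction), so new CL fraction = 1 / 1.23 = 0.813.
fm × 0.42 + 1 − fm = 0.813  ⇒  fm × (0.42 − 1) = −0.187  ⇒  fm = 0.322.

0.322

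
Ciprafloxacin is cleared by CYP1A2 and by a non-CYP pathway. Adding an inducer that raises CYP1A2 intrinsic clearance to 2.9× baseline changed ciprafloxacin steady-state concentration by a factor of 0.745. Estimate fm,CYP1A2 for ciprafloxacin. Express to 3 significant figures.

0.180

Write x for the fraction cleared via CYP1A2. The observed steady-state concentration change means clearance rose to 1/0.745 = 1.342 of baseline.
Setting x·2.9 + (1 − x) = 1.342 and solving: x = (1.342 − 1)/(2.9 − 1) = 0.180.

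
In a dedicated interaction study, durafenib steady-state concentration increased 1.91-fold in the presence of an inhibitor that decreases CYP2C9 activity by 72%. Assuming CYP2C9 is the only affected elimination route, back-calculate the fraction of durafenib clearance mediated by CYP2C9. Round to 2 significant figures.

0.66

Let fm be the CYP2C9 fraction. New clearance relative to baseline = fm × 0.28 + (1 − fm).
Steady-state concentration ratio = 1 / (new CL fraction), so new CL fraction = 1 / 1.91 = 0.5236.
fm × 0.28 + 1 − fm = 0.5236  ⇒  fm × (0.28 − 1) = −0.4764  ⇒  fm = 0.66.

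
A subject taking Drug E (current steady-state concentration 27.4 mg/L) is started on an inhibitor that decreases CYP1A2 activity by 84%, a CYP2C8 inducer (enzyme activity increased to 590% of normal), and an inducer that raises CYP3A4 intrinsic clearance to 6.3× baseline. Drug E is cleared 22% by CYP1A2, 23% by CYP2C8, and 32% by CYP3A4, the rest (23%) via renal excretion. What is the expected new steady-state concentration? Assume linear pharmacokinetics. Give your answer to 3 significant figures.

The CYP1A2 pathway (22% of clearance) falls to 0.16× activity: 0.22 × 0.16 = 0.0352.
The CYP2C8 pathway (23% of clearance) rises to 5.9× activity: 0.23 × 5.9 = 1.357.
The CYP3A4 pathway (32% of clearance) increases to 6.3× activity: 0.32 × 6.3 = 2.016.
The remaining 23% of clearance is unaffected.
CL_new/CL_old = 0.0352 + 1.357 + 2.016 + 0.23 = 3.6382.
Dividing the baseline by the relative clearance: 27.4 / 3.6382 = 7.53 mg/L.

7.53 mg/L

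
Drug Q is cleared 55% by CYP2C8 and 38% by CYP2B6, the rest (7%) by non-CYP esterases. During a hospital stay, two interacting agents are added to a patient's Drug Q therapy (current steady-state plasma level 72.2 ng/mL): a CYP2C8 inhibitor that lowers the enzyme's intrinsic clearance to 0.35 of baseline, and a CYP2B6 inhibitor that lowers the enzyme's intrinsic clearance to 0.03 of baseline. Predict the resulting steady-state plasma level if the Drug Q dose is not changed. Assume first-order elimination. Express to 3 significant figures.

264 ng/mL

The CYP2C8 pathway (55% of clearance) falls to 0.35× activity: 0.55 × 0.35 = 0.1925.
The CYP2B6 pathway (38% of clearance) drops to 0.03× activity: 0.38 × 0.03 = 0.0114.
The remaining 7% of clearance is unaffected.
New clearance relative to baseline: 0.1925 + 0.0114 + 0.07 = 0.2739.
New steady-state plasma level = 72.2 / 0.2739 = 264 ng/mL (concentration scales inversely with clearance).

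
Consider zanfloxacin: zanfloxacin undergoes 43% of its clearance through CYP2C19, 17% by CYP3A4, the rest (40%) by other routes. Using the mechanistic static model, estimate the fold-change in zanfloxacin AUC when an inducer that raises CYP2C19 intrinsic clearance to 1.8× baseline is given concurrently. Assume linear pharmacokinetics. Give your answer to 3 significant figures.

The CYP2C19 pathway (43% of clearance) rises to 1.8× activity: 0.43 × 1.8 = 0.774.
CYP3A4 (17%) and the residual 40% are unaffected.
CL_new/CL_old = 0.774 + 0.17 + 0.4 = 1.344.
AUC ratio = CL_old/CL_new = 1 / 1.344 = 0.744.

0.744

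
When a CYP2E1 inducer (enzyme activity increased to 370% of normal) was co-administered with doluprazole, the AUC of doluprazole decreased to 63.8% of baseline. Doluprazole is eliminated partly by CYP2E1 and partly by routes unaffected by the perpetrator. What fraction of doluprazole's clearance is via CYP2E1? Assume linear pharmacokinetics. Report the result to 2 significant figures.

Call the CYP2E1 fraction fm. After the interaction, CL_new/CL_old = fm × 3.7 + (1 − fm).
AUC ratio = 1 / (new CL fraction), so new CL fraction = 1 / 0.638 = 1.567.
fm × 3.7 + 1 − fm = 1.567  ⇒  fm × (3.7 − 1) = 0.5674  ⇒  fm = 0.21.

0.21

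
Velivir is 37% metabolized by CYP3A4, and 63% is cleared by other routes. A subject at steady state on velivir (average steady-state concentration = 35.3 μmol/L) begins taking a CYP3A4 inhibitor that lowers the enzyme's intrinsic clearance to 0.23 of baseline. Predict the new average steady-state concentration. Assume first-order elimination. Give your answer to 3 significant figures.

49.4 μmol/L

CYP3A4: 0.37 × 0.23 = 0.0851
Other: 0.63 (unchanged)
Relative clearance = 0.0851 + 0.63 = 0.7151.
With dosing unchanged, average steady-state concentration scales as 1/CL: 35.3 / 0.7151 = 49.4 μmol/L.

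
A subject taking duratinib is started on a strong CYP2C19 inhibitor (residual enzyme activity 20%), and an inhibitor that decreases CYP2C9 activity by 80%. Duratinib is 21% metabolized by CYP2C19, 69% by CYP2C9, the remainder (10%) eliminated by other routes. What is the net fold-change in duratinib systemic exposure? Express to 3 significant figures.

The CYP2C19 pathway (21% of clearance) drops to 0.2× activity: 0.21 × 0.2 = 0.042.
The CYP2C9 pathway (69% of clearance) falls to 0.2× activity: 0.69 × 0.2 = 0.138.
The remaining 10% of clearance is unaffected.
Relative clearance = 0.042 + 0.138 + 0.1 = 0.28.
Because systemic exposure varies inversely with clearance, the combined effect is 1 / 0.28 = 3.57.

3.57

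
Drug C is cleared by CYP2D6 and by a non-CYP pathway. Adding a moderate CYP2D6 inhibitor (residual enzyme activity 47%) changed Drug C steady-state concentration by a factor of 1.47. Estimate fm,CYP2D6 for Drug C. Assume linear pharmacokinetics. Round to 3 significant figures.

Call the CYP2D6 fraction fm. After the interaction, CL_new/CL_old = fm × 0.47 + (1 − fm).
Steady-state concentration ratio = 1 / (new CL fraction), so new CL fraction = 1 / 1.47 = 0.6803.
fm × 0.47 + 1 − fm = 0.6803  ⇒  fm × (0.47 − 1) = −0.3197  ⇒  fm = 0.603.

0.603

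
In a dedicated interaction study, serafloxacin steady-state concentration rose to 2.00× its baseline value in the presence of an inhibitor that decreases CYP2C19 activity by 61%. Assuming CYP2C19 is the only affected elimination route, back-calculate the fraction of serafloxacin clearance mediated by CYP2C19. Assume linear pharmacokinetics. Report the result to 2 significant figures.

CL'/CL = 1 / 2.00 = 0.5
0.39·fm + (1 − fm) = 0.5
fm = (0.5 − 1) / (0.39 − 1) = 0.82

0.82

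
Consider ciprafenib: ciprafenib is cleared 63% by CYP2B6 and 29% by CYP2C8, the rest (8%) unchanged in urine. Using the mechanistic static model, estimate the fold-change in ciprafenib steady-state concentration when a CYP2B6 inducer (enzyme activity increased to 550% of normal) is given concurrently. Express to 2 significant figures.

0.26

CYP2B6: 0.63 × 5.5 = 3.465
CYP2C8: 0.29 (unchanged)
Other: 0.08 (unchanged)
Relative clearance = 3.465 + 0.29 + 0.08 = 3.835.
Steady-state concentration ratio = CL_old/CL_new = 1 / 3.835 = 0.26.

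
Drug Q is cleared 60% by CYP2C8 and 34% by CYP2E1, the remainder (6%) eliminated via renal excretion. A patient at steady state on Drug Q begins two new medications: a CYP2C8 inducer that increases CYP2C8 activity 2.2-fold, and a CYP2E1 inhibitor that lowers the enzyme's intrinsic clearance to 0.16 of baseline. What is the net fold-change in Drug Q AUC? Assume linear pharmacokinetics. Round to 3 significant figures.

CYP2C8: 0.6 × 2.2 = 1.32
CYP2E1: 0.34 × 0.16 = 0.0544
Other: 0.06 (unchanged)
CL_new/CL_old = 1.32 + 0.0544 + 0.06 = 1.4344.
Net AUC ratio = 1 / 1.4344 = 0.697.

0.697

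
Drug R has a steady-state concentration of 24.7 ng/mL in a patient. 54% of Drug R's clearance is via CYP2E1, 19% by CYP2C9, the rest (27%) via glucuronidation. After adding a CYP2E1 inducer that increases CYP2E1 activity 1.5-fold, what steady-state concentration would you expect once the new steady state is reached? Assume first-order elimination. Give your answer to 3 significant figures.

The CYP2E1 pathway (54% of clearance) rises to 1.5× activity: 0.54 × 1.5 = 0.81.
CYP2C9 (19%) and the residual 27% are unaffected.
Relative clearance = 0.81 + 0.19 + 0.27 = 1.27.
New steady-state concentration = baseline ÷ relative clearance = 24.7 / 1.27 = 19.4 ng/mL.

19.4 ng/mL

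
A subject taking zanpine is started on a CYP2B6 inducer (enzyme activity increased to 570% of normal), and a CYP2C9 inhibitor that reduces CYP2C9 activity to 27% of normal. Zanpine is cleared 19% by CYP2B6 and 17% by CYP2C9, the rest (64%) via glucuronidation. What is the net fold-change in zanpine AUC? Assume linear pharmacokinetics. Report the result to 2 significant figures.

0.57

CYP2B6: 0.19 × 5.7 = 1.083
CYP2C9: 0.17 × 0.27 = 0.0459
Other: 0.64 (unchanged)
New clearance relative to baseline: 1.083 + 0.0459 + 0.64 = 1.7689.
AUC ∝ 1/CL: fold-change = 1 / 1.7689 = 0.57.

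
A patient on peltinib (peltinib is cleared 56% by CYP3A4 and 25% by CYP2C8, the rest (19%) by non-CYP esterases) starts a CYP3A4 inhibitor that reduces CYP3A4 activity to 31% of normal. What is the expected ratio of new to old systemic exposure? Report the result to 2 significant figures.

1.6

The CYP3A4 pathway (56% of clearance) is reduced to 0.31× activity: 0.56 × 0.31 = 0.1736.
CYP2C8 (25%) and the residual 19% are unaffected.
New clearance relative to baseline: 0.1736 + 0.25 + 0.19 = 0.6136.
Systemic exposure ratio = CL_old/CL_new = 1 / 0.6136 = 1.6.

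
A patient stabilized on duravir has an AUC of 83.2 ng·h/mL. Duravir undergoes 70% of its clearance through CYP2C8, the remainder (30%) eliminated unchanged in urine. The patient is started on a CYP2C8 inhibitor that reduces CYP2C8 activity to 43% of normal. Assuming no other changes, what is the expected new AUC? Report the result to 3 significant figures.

CYP2C8: 0.7 × 0.43 = 0.301
Other: 0.3 (unchanged)
New clearance relative to baseline: 0.301 + 0.3 = 0.601.
New AUC = baseline ÷ relative clearance = 83.2 / 0.601 = 138 ng·h/mL.

138 ng·h/mL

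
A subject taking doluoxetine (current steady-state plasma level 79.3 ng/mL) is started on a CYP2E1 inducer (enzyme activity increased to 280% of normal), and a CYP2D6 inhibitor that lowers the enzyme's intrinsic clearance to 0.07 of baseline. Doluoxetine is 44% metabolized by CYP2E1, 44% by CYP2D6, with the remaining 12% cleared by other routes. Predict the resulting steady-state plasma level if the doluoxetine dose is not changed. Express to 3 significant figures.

57.3 ng/mL

The CYP2E1 pathway (44% of clearance) rises to 2.8× activity: 0.44 × 2.8 = 1.232.
The CYP2D6 pathway (44% of clearance) falls to 0.07× activity: 0.44 × 0.07 = 0.0308.
Non-CYP routes (12%) are unchanged.
New clearance relative to baseline: 1.232 + 0.0308 + 0.12 = 1.3828.
Steady-state plasma level ∝ 1/CL: new value = 79.3 / 1.3828 = 57.3 ng/mL.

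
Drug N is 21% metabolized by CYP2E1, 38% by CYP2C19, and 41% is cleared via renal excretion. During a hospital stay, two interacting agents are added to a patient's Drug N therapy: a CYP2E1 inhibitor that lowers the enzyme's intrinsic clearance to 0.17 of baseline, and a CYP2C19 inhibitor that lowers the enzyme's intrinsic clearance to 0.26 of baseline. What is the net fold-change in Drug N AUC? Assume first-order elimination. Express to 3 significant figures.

CYP2E1: 0.21 × 0.17 = 0.0357
CYP2C19: 0.38 × 0.26 = 0.0988
Other: 0.41 (unchanged)
Relative clearance = 0.0357 + 0.0988 + 0.41 = 0.5445.
Because AUC varies inversely with clearance, the combined effect is 1 / 0.5445 = 1.84.

1.84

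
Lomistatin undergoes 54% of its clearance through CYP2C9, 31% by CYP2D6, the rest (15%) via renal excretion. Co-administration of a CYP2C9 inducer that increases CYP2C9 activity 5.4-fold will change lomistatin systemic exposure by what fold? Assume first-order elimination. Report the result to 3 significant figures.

0.296

The CYP2C9 pathway (54% of clearance) increases to 5.4× activity: 0.54 × 5.4 = 2.916.
CYP2D6 (31%) and the residual 15% are unaffected.
New clearance relative to baseline: 2.916 + 0.31 + 0.15 = 3.376.
Since systemic exposure ∝ 1/CL, the ratio is 1 / 3.376 = 0.296.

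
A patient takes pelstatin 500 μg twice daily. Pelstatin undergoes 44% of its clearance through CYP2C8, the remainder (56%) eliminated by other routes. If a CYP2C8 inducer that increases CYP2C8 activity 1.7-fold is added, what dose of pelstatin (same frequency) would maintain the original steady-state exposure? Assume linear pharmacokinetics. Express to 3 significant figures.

654 μg

The CYP2C8 pathway (44% of clearance) increases to 1.7× activity: 0.44 × 1.7 = 0.748.
The remaining 56% of clearance is unaffected.
New clearance relative to baseline: 0.748 + 0.56 = 1.308.
Css,avg = (dose rate)/CL, so holding Css fixed requires dose ∝ CL: 500 × 1.308 = 654 μg.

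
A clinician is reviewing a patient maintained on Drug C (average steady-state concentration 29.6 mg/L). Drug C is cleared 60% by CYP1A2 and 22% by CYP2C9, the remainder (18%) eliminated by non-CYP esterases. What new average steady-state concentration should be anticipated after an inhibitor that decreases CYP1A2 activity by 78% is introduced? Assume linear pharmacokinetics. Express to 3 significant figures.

55.6 mg/L

The CYP1A2 pathway (60% of clearance) falls to 0.22× activity: 0.6 × 0.22 = 0.132.
CYP2C9 (22%) and the residual 18% are unaffected.
Relative clearance = 0.132 + 0.22 + 0.18 = 0.532.
Average steady-state concentration ∝ 1/CL, so new value = 29.6 / 0.532 = 55.6 mg/L.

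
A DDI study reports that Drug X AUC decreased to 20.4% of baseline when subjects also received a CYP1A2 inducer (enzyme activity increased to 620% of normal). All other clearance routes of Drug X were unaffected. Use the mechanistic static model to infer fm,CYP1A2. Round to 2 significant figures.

Let fm be the CYP1A2 fraction. New clearance relative to baseline = fm × 6.2 + (1 − fm).
AUC ratio = 1 / (new CL fraction), so new CL fraction = 1 / 0.204 = 4.902.
fm × 6.2 + 1 − fm = 4.902  ⇒  fm × (6.2 − 1) = 3.902  ⇒  fm = 0.75.

0.75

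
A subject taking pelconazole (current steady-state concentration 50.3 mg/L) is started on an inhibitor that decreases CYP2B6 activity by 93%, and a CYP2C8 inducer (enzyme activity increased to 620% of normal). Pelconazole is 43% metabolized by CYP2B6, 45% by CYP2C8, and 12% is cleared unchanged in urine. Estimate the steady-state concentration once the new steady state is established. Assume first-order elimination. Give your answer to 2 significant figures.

17 mg/L

The CYP2B6 pathway (43% of clearance) drops to 0.07× activity: 0.43 × 0.07 = 0.0301.
The CYP2C8 pathway (45% of clearance) rises to 6.2× activity: 0.45 × 6.2 = 2.79.
The remaining 12% of clearance is unaffected.
Relative clearance = 0.0301 + 2.79 + 0.12 = 2.9401.
New steady-state concentration = 50.3 / 2.9401 = 17 mg/L (concentration scales inversely with clearance).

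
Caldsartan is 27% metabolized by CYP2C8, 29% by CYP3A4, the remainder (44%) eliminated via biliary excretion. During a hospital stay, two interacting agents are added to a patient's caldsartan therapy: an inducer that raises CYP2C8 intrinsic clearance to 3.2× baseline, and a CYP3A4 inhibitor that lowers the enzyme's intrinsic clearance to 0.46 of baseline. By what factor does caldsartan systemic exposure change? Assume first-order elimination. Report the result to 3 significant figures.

0.696

The CYP2C8 pathway (27% of clearance) increases to 3.2× activity: 0.27 × 3.2 = 0.864.
The CYP3A4 pathway (29% of clearance) is reduced to 0.46× activity: 0.29 × 0.46 = 0.1334.
The remaining 44% of clearance is unaffected.
CL_new/CL_old = 0.864 + 0.1334 + 0.44 = 1.4374.
Net systemic exposure ratio = 1 / 1.4374 = 0.696.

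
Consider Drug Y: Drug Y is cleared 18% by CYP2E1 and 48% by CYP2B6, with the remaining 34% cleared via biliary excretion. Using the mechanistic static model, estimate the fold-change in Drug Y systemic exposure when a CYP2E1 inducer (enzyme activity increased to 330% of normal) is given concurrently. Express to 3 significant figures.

0.707

The CYP2E1 pathway (18% of clearance) is boosted to 3.3× activity: 0.18 × 3.3 = 0.594.
CYP2B6 (48%) and the residual 34% are unaffected.
New clearance relative to baseline: 0.594 + 0.48 + 0.34 = 1.414.
Since systemic exposure ∝ 1/CL, the ratio is 1 / 1.414 = 0.707.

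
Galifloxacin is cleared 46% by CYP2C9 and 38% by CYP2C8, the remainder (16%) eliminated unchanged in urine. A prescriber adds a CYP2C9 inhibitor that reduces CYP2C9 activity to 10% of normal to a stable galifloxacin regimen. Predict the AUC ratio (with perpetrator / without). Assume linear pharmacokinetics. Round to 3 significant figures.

The CYP2C9 pathway (46% of clearance) falls to 0.1× activity: 0.46 × 0.1 = 0.046.
CYP2C8 (38%) and the residual 16% are unaffected.
CL_new/CL_old = 0.046 + 0.38 + 0.16 = 0.586.
AUC is inversely proportional to clearance, so the fold-change is 1 / 0.586 = 1.71.

1.71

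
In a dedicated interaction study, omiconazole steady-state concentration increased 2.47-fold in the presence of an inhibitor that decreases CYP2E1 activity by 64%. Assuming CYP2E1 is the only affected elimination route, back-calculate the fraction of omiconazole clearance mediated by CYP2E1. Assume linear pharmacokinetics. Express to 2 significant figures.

0.93

Call the CYP2E1 fraction fm. After the interaction, CL_new/CL_old = fm × 0.36 + (1 − fm).
Steady-state concentration ratio = 1 / (new CL fraction), so new CL fraction = 1 / 2.47 = 0.4049.
fm × 0.36 + 1 − fm = 0.4049  ⇒  fm × (0.36 − 1) = −0.5951  ⇒  fm = 0.93.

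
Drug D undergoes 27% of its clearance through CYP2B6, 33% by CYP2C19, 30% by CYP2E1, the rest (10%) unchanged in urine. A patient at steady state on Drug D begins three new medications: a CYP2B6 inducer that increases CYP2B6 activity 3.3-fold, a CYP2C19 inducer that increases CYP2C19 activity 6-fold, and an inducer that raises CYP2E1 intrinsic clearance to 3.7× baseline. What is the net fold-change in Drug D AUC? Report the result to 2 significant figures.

0.25

CYP2B6: 0.27 × 3.3 = 0.891
CYP2C19: 0.33 × 6 = 1.98
CYP2E1: 0.3 × 3.7 = 1.11
Other: 0.1 (unchanged)
New clearance relative to baseline: 0.891 + 1.98 + 1.11 + 0.1 = 4.081.
Net AUC ratio = 1 / 4.081 = 0.25.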